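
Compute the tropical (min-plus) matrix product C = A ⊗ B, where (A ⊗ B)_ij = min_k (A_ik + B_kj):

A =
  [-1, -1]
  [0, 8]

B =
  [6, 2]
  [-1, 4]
A ⊗ B =
  [-2, 1]
  [6, 2]

Apply the min-plus product entry-by-entry:
  C[0][0] = min over k of (A[0][0] + B[0][0] = -1 + 6 = 5, A[0][1] + B[1][0] = -1 + -1 = -2) = -2 (attained at k = 1)
  C[0][1] = min over k of (A[0][0] + B[0][1] = -1 + 2 = 1, A[0][1] + B[1][1] = -1 + 4 = 3) = 1 (attained at k = 0)
  C[1][0] = min over k of (A[1][0] + B[0][0] = 0 + 6 = 6, A[1][1] + B[1][0] = 8 + -1 = 7) = 6 (attained at k = 0)
  C[1][1] = min over k of (A[1][0] + B[0][1] = 0 + 2 = 2, A[1][1] + B[1][1] = 8 + 4 = 12) = 2 (attained at k = 0)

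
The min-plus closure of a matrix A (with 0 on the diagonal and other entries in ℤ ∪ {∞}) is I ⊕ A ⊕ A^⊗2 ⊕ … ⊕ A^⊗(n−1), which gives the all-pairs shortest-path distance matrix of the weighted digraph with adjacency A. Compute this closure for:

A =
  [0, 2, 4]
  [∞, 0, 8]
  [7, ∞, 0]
Closure =
  [0, 2, 4]
  [15, 0, 8]
  [7, 9, 0]

This is the Floyd-Warshall all-pairs shortest-path computation. For each intermediate vertex k = 0, 1, …, 2, update dist[i][j] ← min(dist[i][j], dist[i][k] + dist[k][j]). The final matrix gives, for each (i, j), the minimum total weight of any directed path from i to j (possibly empty when i = j).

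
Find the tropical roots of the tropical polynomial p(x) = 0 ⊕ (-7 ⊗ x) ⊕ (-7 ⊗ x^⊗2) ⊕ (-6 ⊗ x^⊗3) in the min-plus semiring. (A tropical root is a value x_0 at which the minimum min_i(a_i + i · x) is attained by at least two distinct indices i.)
Roots: {-1, 0, 7}

Each tropical root is a break point of the lower envelope of the lines y = a_i + i · x (there are 4 lines, with slopes 0, 1, ..., 3). Only the lines that attain the minimum somewhere contribute to roots; other lines are dominated. Here the surviving (envelope) indices are i = 3, i = 2, i = 1, i = 0.
Intersections between consecutive envelope lines give the roots: for adjacent envelope indices i < j the intersection is x = (a_i − a_j) / (j − i). Reading off the sorted break points: {-1, 0, 7}.
Verification: at each break x_0, at least two indices attain the minimum of min_i(a_i + i · x_0).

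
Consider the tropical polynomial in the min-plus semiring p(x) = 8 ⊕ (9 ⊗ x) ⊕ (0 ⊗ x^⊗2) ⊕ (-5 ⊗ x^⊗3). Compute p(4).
p(4) = 7

A tropical monomial a ⊗ x^⊗i evaluates to a + i · x. Evaluating each term at x = 4:
  Term 0 contributes 8 + 0 · 4 = 8
  Term 1 contributes 9 + 1 · 4 = 13
  Term 2 contributes 0 + 2 · 4 = 8
  Term 3 contributes -5 + 3 · 4 = 7
p(4) = ⊕ of these = min[8, 13, 8, 7] = 7.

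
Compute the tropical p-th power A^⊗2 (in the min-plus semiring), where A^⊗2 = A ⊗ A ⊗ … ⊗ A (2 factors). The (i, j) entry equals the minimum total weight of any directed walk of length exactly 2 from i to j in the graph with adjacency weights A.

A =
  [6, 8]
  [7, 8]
A^⊗2 =
  [12, 14]
  [13, 15]

Each entry (A^⊗2)_ij equals the minimum over all length-2 walks i = v_0 → v_1 → … → v_2 = j of Σ_t A[v_t][v_{t+1}]. For example, for (i, j) = (0, 1) we minimise over 2 possible intermediate vertex sequences; the minimum is 14, attained along the walk 0 → 0 → 1.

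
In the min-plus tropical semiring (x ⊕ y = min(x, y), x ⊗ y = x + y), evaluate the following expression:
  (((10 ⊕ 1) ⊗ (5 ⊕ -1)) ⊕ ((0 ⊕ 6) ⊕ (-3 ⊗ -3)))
(((10 ⊕ 1) ⊗ (5 ⊕ -1)) ⊕ ((0 ⊕ 6) ⊕ (-3 ⊗ -3))) = -6

Expand innermost to outermost. Recall ⊕ takes the minimum of its arguments and ⊗ takes their sum. Working out the expression (((10 ⊕ 1) ⊗ (5 ⊕ -1)) ⊕ ((0 ⊕ 6) ⊕ (-3 ⊗ -3))) gives -6.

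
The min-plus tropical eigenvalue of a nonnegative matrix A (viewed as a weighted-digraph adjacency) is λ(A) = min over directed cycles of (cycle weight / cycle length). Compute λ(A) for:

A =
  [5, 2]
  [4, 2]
λ(A) = 2

Enumerate directed cycles and compute their means (weight / length). Sample:
  cycle 0 → 0: weight = 5, length = 1, mean = 5/1 ≈ 5.000
  cycle 1 → 1: weight = 2, length = 1, mean = 2/1 ≈ 2.000
  cycle 0 → 1 → 0: weight = 6, length = 2, mean = 6/2 ≈ 3.000
  cycle 1 → 0 → 1: weight = 6, length = 2, mean = 6/2 ≈ 3.000
Minimum mean = 2.000, attained e.g. along the cycle 1 → 1 with weight 2 and length 1. So λ(A) = 2/1 = 2.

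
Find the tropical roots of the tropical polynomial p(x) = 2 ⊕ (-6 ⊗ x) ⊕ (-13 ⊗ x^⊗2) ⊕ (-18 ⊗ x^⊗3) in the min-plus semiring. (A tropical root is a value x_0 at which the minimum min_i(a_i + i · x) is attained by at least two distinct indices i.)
Roots: {5, 7, 8}

Each tropical root is a break point of the lower envelope of the lines y = a_i + i · x (there are 4 lines, with slopes 0, 1, ..., 3). Only the lines that attain the minimum somewhere contribute to roots; other lines are dominated. Here the surviving (envelope) indices are i = 3, i = 2, i = 1, i = 0.
Intersections between consecutive envelope lines give the roots: for adjacent envelope indices i < j the intersection is x = (a_i − a_j) / (j − i). Reading off the sorted break points: {5, 7, 8}.
Verification: at each break x_0, at least two indices attain the minimum of min_i(a_i + i · x_0).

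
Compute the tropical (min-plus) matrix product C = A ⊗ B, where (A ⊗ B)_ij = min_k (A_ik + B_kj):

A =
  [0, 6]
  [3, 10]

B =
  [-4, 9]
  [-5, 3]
A ⊗ B =
  [-4, 9]
  [-1, 12]

Apply the min-plus product entry-by-entry:
  C[0][0] = min over k of (A[0][0] + B[0][0] = 0 + -4 = -4, A[0][1] + B[1][0] = 6 + -5 = 1) = -4 (attained at k = 0)
  C[0][1] = min over k of (A[0][0] + B[0][1] = 0 + 9 = 9, A[0][1] + B[1][1] = 6 + 3 = 9) = 9 (attained at k = 0)
  C[1][0] = min over k of (A[1][0] + B[0][0] = 3 + -4 = -1, A[1][1] + B[1][0] = 10 + -5 = 5) = -1 (attained at k = 0)
  C[1][1] = min over k of (A[1][0] + B[0][1] = 3 + 9 = 12, A[1][1] + B[1][1] = 10 + 3 = 13) = 12 (attained at k = 0)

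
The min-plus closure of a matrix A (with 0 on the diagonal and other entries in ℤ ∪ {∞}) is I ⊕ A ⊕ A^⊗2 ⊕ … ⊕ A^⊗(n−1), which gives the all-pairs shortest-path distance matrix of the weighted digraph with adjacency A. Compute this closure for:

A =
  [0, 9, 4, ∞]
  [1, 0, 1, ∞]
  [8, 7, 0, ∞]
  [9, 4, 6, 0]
Closure =
  [0, 9, 4, ∞]
  [1, 0, 1, ∞]
  [8, 7, 0, ∞]
  [5, 4, 5, 0]

This is the Floyd-Warshall all-pairs shortest-path computation. For each intermediate vertex k = 0, 1, …, 3, update dist[i][j] ← min(dist[i][j], dist[i][k] + dist[k][j]). The final matrix gives, for each (i, j), the minimum total weight of any directed path from i to j (possibly empty when i = j).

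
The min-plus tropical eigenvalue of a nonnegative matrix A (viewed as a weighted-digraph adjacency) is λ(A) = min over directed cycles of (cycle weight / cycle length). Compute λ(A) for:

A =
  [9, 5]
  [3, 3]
λ(A) = 3

Enumerate directed cycles and compute their means (weight / length). Sample:
  cycle 0 → 0: weight = 9, length = 1, mean = 9/1 ≈ 9.000
  cycle 1 → 1: weight = 3, length = 1, mean = 3/1 ≈ 3.000
  cycle 0 → 1 → 0: weight = 8, length = 2, mean = 8/2 ≈ 4.000
  cycle 1 → 0 → 1: weight = 8, length = 2, mean = 8/2 ≈ 4.000
Minimum mean = 3.000, attained e.g. along the cycle 1 → 1 with weight 3 and length 1. So λ(A) = 3/1 = 3.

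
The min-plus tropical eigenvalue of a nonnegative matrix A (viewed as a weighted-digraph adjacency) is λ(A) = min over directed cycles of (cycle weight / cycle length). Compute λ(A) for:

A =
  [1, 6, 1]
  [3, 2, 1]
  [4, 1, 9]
λ(A) = 1

Enumerate directed cycles and compute their means (weight / length). Sample:
  cycle 0 → 0: weight = 1, length = 1, mean = 1/1 ≈ 1.000
  cycle 1 → 1: weight = 2, length = 1, mean = 2/1 ≈ 2.000
  cycle 2 → 2: weight = 9, length = 1, mean = 9/1 ≈ 9.000
  cycle 0 → 1 → 0: weight = 9, length = 2, mean = 9/2 ≈ 4.500
  cycle 0 → 2 → 0: weight = 5, length = 2, mean = 5/2 ≈ 2.500
  cycle 1 → 0 → 1: weight = 9, length = 2, mean = 9/2 ≈ 4.500
Minimum mean = 1.000, attained e.g. along the cycle 0 → 0 with weight 1 and length 1. So λ(A) = 1/1 = 1.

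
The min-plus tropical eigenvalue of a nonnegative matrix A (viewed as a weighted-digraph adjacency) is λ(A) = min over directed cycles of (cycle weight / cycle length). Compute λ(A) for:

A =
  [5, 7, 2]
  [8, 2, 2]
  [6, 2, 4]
λ(A) = 2

Enumerate directed cycles and compute their means (weight / length). Sample:
  cycle 0 → 0: weight = 5, length = 1, mean = 5/1 ≈ 5.000
  cycle 1 → 1: weight = 2, length = 1, mean = 2/1 ≈ 2.000
  cycle 2 → 2: weight = 4, length = 1, mean = 4/1 ≈ 4.000
  cycle 0 → 1 → 0: weight = 15, length = 2, mean = 15/2 ≈ 7.500
  cycle 0 → 2 → 0: weight = 8, length = 2, mean = 8/2 ≈ 4.000
  cycle 1 → 0 → 1: weight = 15, length = 2, mean = 15/2 ≈ 7.500
Minimum mean = 2.000, attained e.g. along the cycle 1 → 1 with weight 2 and length 1. So λ(A) = 2/1 = 2.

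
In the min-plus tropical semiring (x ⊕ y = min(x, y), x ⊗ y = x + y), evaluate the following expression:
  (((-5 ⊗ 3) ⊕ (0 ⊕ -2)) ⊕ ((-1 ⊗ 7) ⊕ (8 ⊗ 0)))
(((-5 ⊗ 3) ⊕ (0 ⊕ -2)) ⊕ ((-1 ⊗ 7) ⊕ (8 ⊗ 0))) = -2

Expand innermost to outermost. Recall ⊕ takes the minimum of its arguments and ⊗ takes their sum. Working out the expression (((-5 ⊗ 3) ⊕ (0 ⊕ -2)) ⊕ ((-1 ⊗ 7) ⊕ (8 ⊗ 0))) gives -2.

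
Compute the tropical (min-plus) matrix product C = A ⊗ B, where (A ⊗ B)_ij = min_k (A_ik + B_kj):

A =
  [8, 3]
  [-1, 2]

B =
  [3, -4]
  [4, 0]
A ⊗ B =
  [7, 3]
  [2, -5]

Apply the min-plus product entry-by-entry:
  C[0][0] = min over k of (A[0][0] + B[0][0] = 8 + 3 = 11, A[0][1] + B[1][0] = 3 + 4 = 7) = 7 (attained at k = 1)
  C[0][1] = min over k of (A[0][0] + B[0][1] = 8 + -4 = 4, A[0][1] + B[1][1] = 3 + 0 = 3) = 3 (attained at k = 1)
  C[1][0] = min over k of (A[1][0] + B[0][0] = -1 + 3 = 2, A[1][1] + B[1][0] = 2 + 4 = 6) = 2 (attained at k = 0)
  C[1][1] = min over k of (A[1][0] + B[0][1] = -1 + -4 = -5, A[1][1] + B[1][1] = 2 + 0 = 2) = -5 (attained at k = 0)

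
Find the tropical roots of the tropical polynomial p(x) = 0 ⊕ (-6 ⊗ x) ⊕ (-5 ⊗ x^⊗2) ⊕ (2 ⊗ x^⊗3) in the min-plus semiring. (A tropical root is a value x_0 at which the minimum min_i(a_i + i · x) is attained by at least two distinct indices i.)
Roots: {-7, -1, 6}

Each tropical root is a break point of the lower envelope of the lines y = a_i + i · x (there are 4 lines, with slopes 0, 1, ..., 3). Only the lines that attain the minimum somewhere contribute to roots; other lines are dominated. Here the surviving (envelope) indices are i = 3, i = 2, i = 1, i = 0.
Intersections between consecutive envelope lines give the roots: for adjacent envelope indices i < j the intersection is x = (a_i − a_j) / (j − i). Reading off the sorted break points: {-7, -1, 6}.
Verification: at each break x_0, at least two indices attain the minimum of min_i(a_i + i · x_0).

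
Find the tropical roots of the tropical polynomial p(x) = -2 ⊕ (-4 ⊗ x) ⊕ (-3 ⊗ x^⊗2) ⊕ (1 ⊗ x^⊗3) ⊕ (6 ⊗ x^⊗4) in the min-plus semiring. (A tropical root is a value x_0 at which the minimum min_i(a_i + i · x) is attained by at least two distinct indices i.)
Roots: {-5, -4, -1, 2}

Each tropical root is a break point of the lower envelope of the lines y = a_i + i · x (there are 5 lines, with slopes 0, 1, ..., 4). Only the lines that attain the minimum somewhere contribute to roots; other lines are dominated. Here the surviving (envelope) indices are i = 4, i = 3, i = 2, i = 1, i = 0.
Intersections between consecutive envelope lines give the roots: for adjacent envelope indices i < j the intersection is x = (a_i − a_j) / (j − i). Reading off the sorted break points: {-5, -4, -1, 2}.
Verification: at each break x_0, at least two indices attain the minimum of min_i(a_i + i · x_0).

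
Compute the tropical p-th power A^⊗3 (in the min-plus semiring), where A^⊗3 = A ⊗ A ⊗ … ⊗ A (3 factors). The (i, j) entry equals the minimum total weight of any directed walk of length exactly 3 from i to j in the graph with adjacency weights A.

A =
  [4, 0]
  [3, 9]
A^⊗3 =
  [7, 3]
  [6, 7]

Each entry (A^⊗3)_ij equals the minimum over all length-3 walks i = v_0 → v_1 → … → v_3 = j of Σ_t A[v_t][v_{t+1}]. For example, for (i, j) = (0, 1) we minimise over 4 possible intermediate vertex sequences; the minimum is 3, attained along the walk 0 → 1 → 0 → 1.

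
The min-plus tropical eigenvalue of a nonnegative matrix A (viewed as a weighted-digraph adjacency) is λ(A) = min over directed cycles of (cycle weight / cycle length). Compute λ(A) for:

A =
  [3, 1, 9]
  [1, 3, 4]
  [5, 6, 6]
λ(A) = 1

Enumerate directed cycles and compute their means (weight / length). Sample:
  cycle 0 → 0: weight = 3, length = 1, mean = 3/1 ≈ 3.000
  cycle 1 → 1: weight = 3, length = 1, mean = 3/1 ≈ 3.000
  cycle 2 → 2: weight = 6, length = 1, mean = 6/1 ≈ 6.000
  cycle 0 → 1 → 0: weight = 2, length = 2, mean = 2/2 ≈ 1.000
  cycle 0 → 2 → 0: weight = 14, length = 2, mean = 14/2 ≈ 7.000
  cycle 1 → 0 → 1: weight = 2, length = 2, mean = 2/2 ≈ 1.000
Minimum mean = 1.000, attained e.g. along the cycle 0 → 1 → 0 with weight 2 and length 2. So λ(A) = 2/2 = 1.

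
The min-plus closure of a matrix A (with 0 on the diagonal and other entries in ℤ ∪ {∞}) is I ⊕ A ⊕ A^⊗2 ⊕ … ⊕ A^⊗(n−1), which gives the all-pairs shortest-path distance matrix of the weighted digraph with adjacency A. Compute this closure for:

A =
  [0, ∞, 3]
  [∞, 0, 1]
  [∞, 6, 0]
Closure =
  [0, 9, 3]
  [∞, 0, 1]
  [∞, 6, 0]

This is the Floyd-Warshall all-pairs shortest-path computation. For each intermediate vertex k = 0, 1, …, 2, update dist[i][j] ← min(dist[i][j], dist[i][k] + dist[k][j]). The final matrix gives, for each (i, j), the minimum total weight of any directed path from i to j (possibly empty when i = j).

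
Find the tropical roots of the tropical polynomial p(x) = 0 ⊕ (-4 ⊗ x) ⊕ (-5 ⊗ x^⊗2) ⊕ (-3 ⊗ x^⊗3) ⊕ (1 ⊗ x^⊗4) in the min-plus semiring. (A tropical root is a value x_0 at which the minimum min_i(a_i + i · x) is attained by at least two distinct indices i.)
Roots: {-4, -2, 1, 4}

Each tropical root is a break point of the lower envelope of the lines y = a_i + i · x (there are 5 lines, with slopes 0, 1, ..., 4). Only the lines that attain the minimum somewhere contribute to roots; other lines are dominated. Here the surviving (envelope) indices are i = 4, i = 3, i = 2, i = 1, i = 0.
Intersections between consecutive envelope lines give the roots: for adjacent envelope indices i < j the intersection is x = (a_i − a_j) / (j − i). Reading off the sorted break points: {-4, -2, 1, 4}.
Verification: at each break x_0, at least two indices attain the minimum of min_i(a_i + i · x_0).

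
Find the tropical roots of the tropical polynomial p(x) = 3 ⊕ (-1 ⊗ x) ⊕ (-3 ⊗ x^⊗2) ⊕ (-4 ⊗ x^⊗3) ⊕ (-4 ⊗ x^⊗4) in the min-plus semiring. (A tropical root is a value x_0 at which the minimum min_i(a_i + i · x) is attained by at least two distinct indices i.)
Roots: {0, 1, 2, 4}

Each tropical root is a break point of the lower envelope of the lines y = a_i + i · x (there are 5 lines, with slopes 0, 1, ..., 4). Only the lines that attain the minimum somewhere contribute to roots; other lines are dominated. Here the surviving (envelope) indices are i = 4, i = 3, i = 2, i = 1, i = 0.
Intersections between consecutive envelope lines give the roots: for adjacent envelope indices i < j the intersection is x = (a_i − a_j) / (j − i). Reading off the sorted break points: {0, 1, 2, 4}.
Verification: at each break x_0, at least two indices attain the minimum of min_i(a_i + i · x_0).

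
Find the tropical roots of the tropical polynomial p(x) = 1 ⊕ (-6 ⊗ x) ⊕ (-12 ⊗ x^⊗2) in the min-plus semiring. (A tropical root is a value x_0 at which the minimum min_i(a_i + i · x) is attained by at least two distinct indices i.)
Roots: {6, 7}

Each tropical root is a break point of the lower envelope of the lines y = a_i + i · x (there are 3 lines, with slopes 0, 1, ..., 2). Only the lines that attain the minimum somewhere contribute to roots; other lines are dominated. Here the surviving (envelope) indices are i = 2, i = 1, i = 0.
Intersections between consecutive envelope lines give the roots: for adjacent envelope indices i < j the intersection is x = (a_i − a_j) / (j − i). Reading off the sorted break points: {6, 7}.
Verification: at each break x_0, at least two indices attain the minimum of min_i(a_i + i · x_0).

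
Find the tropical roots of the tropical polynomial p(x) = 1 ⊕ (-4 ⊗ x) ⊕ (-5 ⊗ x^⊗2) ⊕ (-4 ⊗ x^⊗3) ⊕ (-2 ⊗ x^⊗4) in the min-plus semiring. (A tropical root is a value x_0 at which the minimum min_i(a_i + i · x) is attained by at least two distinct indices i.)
Roots: {-2, -1, 1, 5}

Each tropical root is a break point of the lower envelope of the lines y = a_i + i · x (there are 5 lines, with slopes 0, 1, ..., 4). Only the lines that attain the minimum somewhere contribute to roots; other lines are dominated. Here the surviving (envelope) indices are i = 4, i = 3, i = 2, i = 1, i = 0.
Intersections between consecutive envelope lines give the roots: for adjacent envelope indices i < j the intersection is x = (a_i − a_j) / (j − i). Reading off the sorted break points: {-2, -1, 1, 5}.
Verification: at each break x_0, at least two indices attain the minimum of min_i(a_i + i · x_0).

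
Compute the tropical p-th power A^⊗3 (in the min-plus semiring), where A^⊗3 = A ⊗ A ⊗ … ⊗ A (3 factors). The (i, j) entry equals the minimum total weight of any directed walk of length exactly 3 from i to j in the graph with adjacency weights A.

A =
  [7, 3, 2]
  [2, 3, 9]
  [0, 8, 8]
A^⊗3 =
  [8, 5, 4]
  [4, 8, 7]
  [2, 6, 9]

Each entry (A^⊗3)_ij equals the minimum over all length-3 walks i = v_0 → v_1 → … → v_3 = j of Σ_t A[v_t][v_{t+1}]. For example, for (i, j) = (0, 2) we minimise over 9 possible intermediate vertex sequences; the minimum is 4, attained along the walk 0 → 2 → 0 → 2.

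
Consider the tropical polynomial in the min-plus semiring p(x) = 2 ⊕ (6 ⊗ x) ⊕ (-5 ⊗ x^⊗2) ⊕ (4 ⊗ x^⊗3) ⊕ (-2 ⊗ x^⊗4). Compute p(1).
p(1) = -3

A tropical monomial a ⊗ x^⊗i evaluates to a + i · x. Evaluating each term at x = 1:
  Term 0 contributes 2 + 0 · 1 = 2
  Term 1 contributes 6 + 1 · 1 = 7
  Term 2 contributes -5 + 2 · 1 = -3
  Term 3 contributes 4 + 3 · 1 = 7
  Term 4 contributes -2 + 4 · 1 = 2
p(1) = ⊕ of these = min[2, 7, -3, 7, 2] = -3.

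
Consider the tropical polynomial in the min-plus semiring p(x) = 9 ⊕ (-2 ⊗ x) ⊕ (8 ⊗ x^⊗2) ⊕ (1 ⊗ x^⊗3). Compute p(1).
p(1) = -1

A tropical monomial a ⊗ x^⊗i evaluates to a + i · x. Evaluating each term at x = 1:
  Term 0 contributes 9 + 0 · 1 = 9
  Term 1 contributes -2 + 1 · 1 = -1
  Term 2 contributes 8 + 2 · 1 = 10
  Term 3 contributes 1 + 3 · 1 = 4
p(1) = ⊕ of these = min[9, -1, 10, 4] = -1.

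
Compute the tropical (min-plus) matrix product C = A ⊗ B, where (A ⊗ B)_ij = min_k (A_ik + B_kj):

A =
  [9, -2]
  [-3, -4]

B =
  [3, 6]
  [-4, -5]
A ⊗ B =
  [-6, -7]
  [-8, -9]

Apply the min-plus product entry-by-entry:
  C[0][0] = min over k of (A[0][0] + B[0][0] = 9 + 3 = 12, A[0][1] + B[1][0] = -2 + -4 = -6) = -6 (attained at k = 1)
  C[0][1] = min over k of (A[0][0] + B[0][1] = 9 + 6 = 15, A[0][1] + B[1][1] = -2 + -5 = -7) = -7 (attained at k = 1)
  C[1][0] = min over k of (A[1][0] + B[0][0] = -3 + 3 = 0, A[1][1] + B[1][0] = -4 + -4 = -8) = -8 (attained at k = 1)
  C[1][1] = min over k of (A[1][0] + B[0][1] = -3 + 6 = 3, A[1][1] + B[1][1] = -4 + -5 = -9) = -9 (attained at k = 1)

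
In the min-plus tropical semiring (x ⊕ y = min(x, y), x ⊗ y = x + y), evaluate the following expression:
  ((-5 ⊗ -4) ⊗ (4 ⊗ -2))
((-5 ⊗ -4) ⊗ (4 ⊗ -2)) = -7

Expand innermost to outermost. Recall ⊕ takes the minimum of its arguments and ⊗ takes their sum. Working out the expression ((-5 ⊗ -4) ⊗ (4 ⊗ -2)) gives -7.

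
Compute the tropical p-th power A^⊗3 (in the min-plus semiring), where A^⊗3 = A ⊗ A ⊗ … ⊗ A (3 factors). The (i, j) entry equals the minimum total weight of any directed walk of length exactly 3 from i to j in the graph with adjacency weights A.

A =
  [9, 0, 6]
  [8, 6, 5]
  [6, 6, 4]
A^⊗3 =
  [11, 8, 9]
  [15, 11, 13]
  [14, 10, 11]

Each entry (A^⊗3)_ij equals the minimum over all length-3 walks i = v_0 → v_1 → … → v_3 = j of Σ_t A[v_t][v_{t+1}]. For example, for (i, j) = (0, 2) we minimise over 9 possible intermediate vertex sequences; the minimum is 9, attained along the walk 0 → 1 → 2 → 2.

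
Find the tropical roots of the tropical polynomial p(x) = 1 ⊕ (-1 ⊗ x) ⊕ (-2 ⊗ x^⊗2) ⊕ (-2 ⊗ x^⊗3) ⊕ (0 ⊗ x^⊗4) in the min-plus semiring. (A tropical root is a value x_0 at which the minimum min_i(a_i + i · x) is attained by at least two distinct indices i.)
Roots: {-2, 0, 1, 2}

Each tropical root is a break point of the lower envelope of the lines y = a_i + i · x (there are 5 lines, with slopes 0, 1, ..., 4). Only the lines that attain the minimum somewhere contribute to roots; other lines are dominated. Here the surviving (envelope) indices are i = 4, i = 3, i = 2, i = 1, i = 0.
Intersections between consecutive envelope lines give the roots: for adjacent envelope indices i < j the intersection is x = (a_i − a_j) / (j − i). Reading off the sorted break points: {-2, 0, 1, 2}.
Verification: at each break x_0, at least two indices attain the minimum of min_i(a_i + i · x_0).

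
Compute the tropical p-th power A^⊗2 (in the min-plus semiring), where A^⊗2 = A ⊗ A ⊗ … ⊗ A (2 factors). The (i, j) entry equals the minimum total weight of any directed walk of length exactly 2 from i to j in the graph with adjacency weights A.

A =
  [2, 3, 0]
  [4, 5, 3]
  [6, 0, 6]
A^⊗2 =
  [4, 0, 2]
  [6, 3, 4]
  [4, 5, 3]

Each entry (A^⊗2)_ij equals the minimum over all length-2 walks i = v_0 → v_1 → … → v_2 = j of Σ_t A[v_t][v_{t+1}]. For example, for (i, j) = (0, 2) we minimise over 3 possible intermediate vertex sequences; the minimum is 2, attained along the walk 0 → 0 → 2.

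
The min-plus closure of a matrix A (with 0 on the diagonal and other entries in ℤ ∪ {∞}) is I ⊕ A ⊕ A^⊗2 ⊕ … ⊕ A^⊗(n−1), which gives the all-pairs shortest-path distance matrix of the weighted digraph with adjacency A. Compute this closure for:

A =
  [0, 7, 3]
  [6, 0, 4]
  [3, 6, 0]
Closure =
  [0, 7, 3]
  [6, 0, 4]
  [3, 6, 0]

This is the Floyd-Warshall all-pairs shortest-path computation. For each intermediate vertex k = 0, 1, …, 2, update dist[i][j] ← min(dist[i][j], dist[i][k] + dist[k][j]). The final matrix gives, for each (i, j), the minimum total weight of any directed path from i to j (possibly empty when i = j).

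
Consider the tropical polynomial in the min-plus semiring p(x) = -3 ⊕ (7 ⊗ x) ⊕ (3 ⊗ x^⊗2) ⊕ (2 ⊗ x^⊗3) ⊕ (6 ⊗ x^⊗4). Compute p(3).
p(3) = -3

A tropical monomial a ⊗ x^⊗i evaluates to a + i · x. Evaluating each term at x = 3:
  Term 0 contributes -3 + 0 · 3 = -3
  Term 1 contributes 7 + 1 · 3 = 10
  Term 2 contributes 3 + 2 · 3 = 9
  Term 3 contributes 2 + 3 · 3 = 11
  Term 4 contributes 6 + 4 · 3 = 18
p(3) = ⊕ of these = min[-3, 10, 9, 11, 18] = -3.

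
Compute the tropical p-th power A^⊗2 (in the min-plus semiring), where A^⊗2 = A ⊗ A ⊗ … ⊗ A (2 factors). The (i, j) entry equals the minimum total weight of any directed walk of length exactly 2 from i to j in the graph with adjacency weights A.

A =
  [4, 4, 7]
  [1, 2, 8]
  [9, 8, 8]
A^⊗2 =
  [5, 6, 11]
  [3, 4, 8]
  [9, 10, 16]

Each entry (A^⊗2)_ij equals the minimum over all length-2 walks i = v_0 → v_1 → … → v_2 = j of Σ_t A[v_t][v_{t+1}]. For example, for (i, j) = (0, 2) we minimise over 3 possible intermediate vertex sequences; the minimum is 11, attained along the walk 0 → 0 → 2.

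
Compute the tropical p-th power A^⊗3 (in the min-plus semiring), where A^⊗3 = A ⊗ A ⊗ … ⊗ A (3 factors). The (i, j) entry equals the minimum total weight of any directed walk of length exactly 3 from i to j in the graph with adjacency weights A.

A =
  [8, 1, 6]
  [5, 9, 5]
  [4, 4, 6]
A^⊗3 =
  [10, 7, 12]
  [11, 10, 11]
  [10, 10, 10]

Each entry (A^⊗3)_ij equals the minimum over all length-3 walks i = v_0 → v_1 → … → v_3 = j of Σ_t A[v_t][v_{t+1}]. For example, for (i, j) = (0, 2) we minimise over 9 possible intermediate vertex sequences; the minimum is 12, attained along the walk 0 → 1 → 0 → 2.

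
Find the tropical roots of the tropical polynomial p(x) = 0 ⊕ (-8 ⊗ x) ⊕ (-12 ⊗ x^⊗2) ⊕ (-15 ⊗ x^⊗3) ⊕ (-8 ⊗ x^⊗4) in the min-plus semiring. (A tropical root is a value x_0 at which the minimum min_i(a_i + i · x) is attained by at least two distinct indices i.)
Roots: {-7, 3, 4, 8}

Each tropical root is a break point of the lower envelope of the lines y = a_i + i · x (there are 5 lines, with slopes 0, 1, ..., 4). Only the lines that attain the minimum somewhere contribute to roots; other lines are dominated. Here the surviving (envelope) indices are i = 4, i = 3, i = 2, i = 1, i = 0.
Intersections between consecutive envelope lines give the roots: for adjacent envelope indices i < j the intersection is x = (a_i − a_j) / (j − i). Reading off the sorted break points: {-7, 3, 4, 8}.
Verification: at each break x_0, at least two indices attain the minimum of min_i(a_i + i · x_0).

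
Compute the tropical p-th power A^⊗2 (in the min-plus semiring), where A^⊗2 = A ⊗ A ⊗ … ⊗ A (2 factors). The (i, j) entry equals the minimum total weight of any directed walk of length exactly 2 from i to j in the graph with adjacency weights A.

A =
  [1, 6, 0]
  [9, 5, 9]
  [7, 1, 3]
A^⊗2 =
  [2, 1, 1]
  [10, 10, 9]
  [8, 4, 6]

Each entry (A^⊗2)_ij equals the minimum over all length-2 walks i = v_0 → v_1 → … → v_2 = j of Σ_t A[v_t][v_{t+1}]. For example, for (i, j) = (0, 2) we minimise over 3 possible intermediate vertex sequences; the minimum is 1, attained along the walk 0 → 0 → 2.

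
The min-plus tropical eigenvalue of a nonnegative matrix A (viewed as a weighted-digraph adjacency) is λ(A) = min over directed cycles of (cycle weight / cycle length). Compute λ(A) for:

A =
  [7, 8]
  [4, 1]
λ(A) = 1

Enumerate directed cycles and compute their means (weight / length). Sample:
  cycle 0 → 0: weight = 7, length = 1, mean = 7/1 ≈ 7.000
  cycle 1 → 1: weight = 1, length = 1, mean = 1/1 ≈ 1.000
  cycle 0 → 1 → 0: weight = 12, length = 2, mean = 12/2 ≈ 6.000
  cycle 1 → 0 → 1: weight = 12, length = 2, mean = 12/2 ≈ 6.000
Minimum mean = 1.000, attained e.g. along the cycle 1 → 1 with weight 1 and length 1. So λ(A) = 1/1 = 1.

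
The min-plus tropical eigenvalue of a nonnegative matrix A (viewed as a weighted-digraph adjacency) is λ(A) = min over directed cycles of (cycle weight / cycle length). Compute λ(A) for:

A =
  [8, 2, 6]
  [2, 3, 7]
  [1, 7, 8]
λ(A) = 2

Enumerate directed cycles and compute their means (weight / length). Sample:
  cycle 0 → 0: weight = 8, length = 1, mean = 8/1 ≈ 8.000
  cycle 1 → 1: weight = 3, length = 1, mean = 3/1 ≈ 3.000
  cycle 2 → 2: weight = 8, length = 1, mean = 8/1 ≈ 8.000
  cycle 0 → 1 → 0: weight = 4, length = 2, mean = 4/2 ≈ 2.000
  cycle 0 → 2 → 0: weight = 7, length = 2, mean = 7/2 ≈ 3.500
  cycle 1 → 0 → 1: weight = 4, length = 2, mean = 4/2 ≈ 2.000
Minimum mean = 2.000, attained e.g. along the cycle 0 → 1 → 0 with weight 4 and length 2. So λ(A) = 4/2 = 2.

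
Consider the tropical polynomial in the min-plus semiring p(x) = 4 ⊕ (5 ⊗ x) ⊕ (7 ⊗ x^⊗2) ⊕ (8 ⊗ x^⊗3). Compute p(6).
p(6) = 4

A tropical monomial a ⊗ x^⊗i evaluates to a + i · x. Evaluating each term at x = 6:
  Term 0 contributes 4 + 0 · 6 = 4
  Term 1 contributes 5 + 1 · 6 = 11
  Term 2 contributes 7 + 2 · 6 = 19
  Term 3 contributes 8 + 3 · 6 = 26
p(6) = ⊕ of these = min[4, 11, 19, 26] = 4.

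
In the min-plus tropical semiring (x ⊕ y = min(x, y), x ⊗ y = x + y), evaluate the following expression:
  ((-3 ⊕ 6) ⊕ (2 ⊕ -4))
((-3 ⊕ 6) ⊕ (2 ⊕ -4)) = -4

Expand innermost to outermost. Recall ⊕ takes the minimum of its arguments and ⊗ takes their sum. Working out the expression ((-3 ⊕ 6) ⊕ (2 ⊕ -4)) gives -4.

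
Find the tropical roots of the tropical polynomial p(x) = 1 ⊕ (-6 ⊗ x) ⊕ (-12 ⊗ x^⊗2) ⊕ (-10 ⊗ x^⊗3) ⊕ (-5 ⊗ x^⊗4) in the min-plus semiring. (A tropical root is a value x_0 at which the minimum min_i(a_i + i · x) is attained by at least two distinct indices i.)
Roots: {-5, -2, 6, 7}

Each tropical root is a break point of the lower envelope of the lines y = a_i + i · x (there are 5 lines, with slopes 0, 1, ..., 4). Only the lines that attain the minimum somewhere contribute to roots; other lines are dominated. Here the surviving (envelope) indices are i = 4, i = 3, i = 2, i = 1, i = 0.
Intersections between consecutive envelope lines give the roots: for adjacent envelope indices i < j the intersection is x = (a_i − a_j) / (j − i). Reading off the sorted break points: {-5, -2, 6, 7}.
Verification: at each break x_0, at least two indices attain the minimum of min_i(a_i + i · x_0).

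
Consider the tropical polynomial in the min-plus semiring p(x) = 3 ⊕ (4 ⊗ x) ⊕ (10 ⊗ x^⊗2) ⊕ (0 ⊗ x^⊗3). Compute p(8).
p(8) = 3

A tropical monomial a ⊗ x^⊗i evaluates to a + i · x. Evaluating each term at x = 8:
  Term 0 contributes 3 + 0 · 8 = 3
  Term 1 contributes 4 + 1 · 8 = 12
  Term 2 contributes 10 + 2 · 8 = 26
  Term 3 contributes 0 + 3 · 8 = 24
p(8) = ⊕ of these = min[3, 12, 26, 24] = 3.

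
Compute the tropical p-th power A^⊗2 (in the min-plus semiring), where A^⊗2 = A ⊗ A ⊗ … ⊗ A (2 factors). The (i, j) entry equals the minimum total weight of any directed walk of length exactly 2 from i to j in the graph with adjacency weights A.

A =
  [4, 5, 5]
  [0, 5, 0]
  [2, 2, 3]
A^⊗2 =
  [5, 7, 5]
  [2, 2, 3]
  [2, 5, 2]

Each entry (A^⊗2)_ij equals the minimum over all length-2 walks i = v_0 → v_1 → … → v_2 = j of Σ_t A[v_t][v_{t+1}]. For example, for (i, j) = (0, 2) we minimise over 3 possible intermediate vertex sequences; the minimum is 5, attained along the walk 0 → 1 → 2.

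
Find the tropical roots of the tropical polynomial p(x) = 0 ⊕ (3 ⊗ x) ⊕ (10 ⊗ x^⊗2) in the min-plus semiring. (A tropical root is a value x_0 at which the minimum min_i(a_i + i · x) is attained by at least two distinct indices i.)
Roots: {-7, -3}

Each tropical root is a break point of the lower envelope of the lines y = a_i + i · x (there are 3 lines, with slopes 0, 1, ..., 2). Only the lines that attain the minimum somewhere contribute to roots; other lines are dominated. Here the surviving (envelope) indices are i = 2, i = 1, i = 0.
Intersections between consecutive envelope lines give the roots: for adjacent envelope indices i < j the intersection is x = (a_i − a_j) / (j − i). Reading off the sorted break points: {-7, -3}.
Verification: at each break x_0, at least two indices attain the minimum of min_i(a_i + i · x_0).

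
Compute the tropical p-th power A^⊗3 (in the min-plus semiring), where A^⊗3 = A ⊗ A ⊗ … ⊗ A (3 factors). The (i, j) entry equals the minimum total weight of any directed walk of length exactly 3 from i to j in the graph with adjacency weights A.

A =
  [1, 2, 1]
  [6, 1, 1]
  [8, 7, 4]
A^⊗3 =
  [3, 4, 3]
  [8, 3, 3]
  [10, 9, 9]

Each entry (A^⊗3)_ij equals the minimum over all length-3 walks i = v_0 → v_1 → … → v_3 = j of Σ_t A[v_t][v_{t+1}]. For example, for (i, j) = (0, 2) we minimise over 9 possible intermediate vertex sequences; the minimum is 3, attained along the walk 0 → 0 → 0 → 2.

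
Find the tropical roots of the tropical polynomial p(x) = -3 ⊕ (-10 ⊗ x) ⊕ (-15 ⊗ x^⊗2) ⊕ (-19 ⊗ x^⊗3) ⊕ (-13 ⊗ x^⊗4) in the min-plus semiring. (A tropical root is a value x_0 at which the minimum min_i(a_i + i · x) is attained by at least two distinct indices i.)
Roots: {-6, 4, 5, 7}

Each tropical root is a break point of the lower envelope of the lines y = a_i + i · x (there are 5 lines, with slopes 0, 1, ..., 4). Only the lines that attain the minimum somewhere contribute to roots; other lines are dominated. Here the surviving (envelope) indices are i = 4, i = 3, i = 2, i = 1, i = 0.
Intersections between consecutive envelope lines give the roots: for adjacent envelope indices i < j the intersection is x = (a_i − a_j) / (j − i). Reading off the sorted break points: {-6, 4, 5, 7}.
Verification: at each break x_0, at least two indices attain the minimum of min_i(a_i + i · x_0).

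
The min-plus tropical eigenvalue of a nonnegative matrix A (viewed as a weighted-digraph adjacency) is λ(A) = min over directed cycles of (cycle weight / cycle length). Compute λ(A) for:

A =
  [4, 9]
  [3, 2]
λ(A) = 2

Enumerate directed cycles and compute their means (weight / length). Sample:
  cycle 0 → 0: weight = 4, length = 1, mean = 4/1 ≈ 4.000
  cycle 1 → 1: weight = 2, length = 1, mean = 2/1 ≈ 2.000
  cycle 0 → 1 → 0: weight = 12, length = 2, mean = 12/2 ≈ 6.000
  cycle 1 → 0 → 1: weight = 12, length = 2, mean = 12/2 ≈ 6.000
Minimum mean = 2.000, attained e.g. along the cycle 1 → 1 with weight 2 and length 1. So λ(A) = 2/1 = 2.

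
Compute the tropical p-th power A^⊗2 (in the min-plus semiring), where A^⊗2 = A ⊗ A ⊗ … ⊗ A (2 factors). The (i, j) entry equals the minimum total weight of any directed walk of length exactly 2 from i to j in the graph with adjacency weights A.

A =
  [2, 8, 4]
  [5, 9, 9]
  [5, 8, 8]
A^⊗2 =
  [4, 10, 6]
  [7, 13, 9]
  [7, 13, 9]

Each entry (A^⊗2)_ij equals the minimum over all length-2 walks i = v_0 → v_1 → … → v_2 = j of Σ_t A[v_t][v_{t+1}]. For example, for (i, j) = (0, 2) we minimise over 3 possible intermediate vertex sequences; the minimum is 6, attained along the walk 0 → 0 → 2.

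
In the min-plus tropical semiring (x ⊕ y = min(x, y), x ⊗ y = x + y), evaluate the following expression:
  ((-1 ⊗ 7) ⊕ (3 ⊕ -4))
((-1 ⊗ 7) ⊕ (3 ⊕ -4)) = -4

Expand innermost to outermost. Recall ⊕ takes the minimum of its arguments and ⊗ takes their sum. Working out the expression ((-1 ⊗ 7) ⊕ (3 ⊕ -4)) gives -4.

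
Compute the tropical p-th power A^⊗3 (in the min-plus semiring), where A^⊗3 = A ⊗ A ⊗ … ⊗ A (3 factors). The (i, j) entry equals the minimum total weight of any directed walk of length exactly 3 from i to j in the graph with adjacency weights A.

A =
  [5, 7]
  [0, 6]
A^⊗3 =
  [12, 14]
  [7, 12]

Each entry (A^⊗3)_ij equals the minimum over all length-3 walks i = v_0 → v_1 → … → v_3 = j of Σ_t A[v_t][v_{t+1}]. For example, for (i, j) = (0, 1) we minimise over 4 possible intermediate vertex sequences; the minimum is 14, attained along the walk 0 → 1 → 0 → 1.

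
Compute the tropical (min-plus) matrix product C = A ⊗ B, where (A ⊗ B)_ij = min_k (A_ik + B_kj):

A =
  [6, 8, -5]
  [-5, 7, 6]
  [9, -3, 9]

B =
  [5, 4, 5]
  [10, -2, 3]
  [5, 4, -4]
A ⊗ B =
  [0, -1, -9]
  [0, -1, 0]
  [7, -5, 0]

Apply the min-plus product entry-by-entry:
  C[0][0] = min over k of (A[0][0] + B[0][0] = 6 + 5 = 11, A[0][1] + B[1][0] = 8 + 10 = 18, A[0][2] + B[2][0] = -5 + 5 = 0) = 0 (attained at k = 2)
  C[0][1] = min over k of (A[0][0] + B[0][1] = 6 + 4 = 10, A[0][1] + B[1][1] = 8 + -2 = 6, A[0][2] + B[2][1] = -5 + 4 = -1) = -1 (attained at k = 2)
  C[0][2] = min over k of (A[0][0] + B[0][2] = 6 + 5 = 11, A[0][1] + B[1][2] = 8 + 3 = 11, A[0][2] + B[2][2] = -5 + -4 = -9) = -9 (attained at k = 2)
  C[1][0] = min over k of (A[1][0] + B[0][0] = -5 + 5 = 0, A[1][1] + B[1][0] = 7 + 10 = 17, A[1][2] + B[2][0] = 6 + 5 = 11) = 0 (attained at k = 0)
  C[1][1] = min over k of (A[1][0] + B[0][1] = -5 + 4 = -1, A[1][1] + B[1][1] = 7 + -2 = 5, A[1][2] + B[2][1] = 6 + 4 = 10) = -1 (attained at k = 0)
  C[1][2] = min over k of (A[1][0] + B[0][2] = -5 + 5 = 0, A[1][1] + B[1][2] = 7 + 3 = 10, A[1][2] + B[2][2] = 6 + -4 = 2) = 0 (attained at k = 0)
  C[2][0] = min over k of (A[2][0] + B[0][0] = 9 + 5 = 14, A[2][1] + B[1][0] = -3 + 10 = 7, A[2][2] + B[2][0] = 9 + 5 = 14) = 7 (attained at k = 1)
  C[2][1] = min over k of (A[2][0] + B[0][1] = 9 + 4 = 13, A[2][1] + B[1][1] = -3 + -2 = -5, A[2][2] + B[2][1] = 9 + 4 = 13) = -5 (attained at k = 1)
  C[2][2] = min over k of (A[2][0] + B[0][2] = 9 + 5 = 14, A[2][1] + B[1][2] = -3 + 3 = 0, A[2][2] + B[2][2] = 9 + -4 = 5) = 0 (attained at k = 1)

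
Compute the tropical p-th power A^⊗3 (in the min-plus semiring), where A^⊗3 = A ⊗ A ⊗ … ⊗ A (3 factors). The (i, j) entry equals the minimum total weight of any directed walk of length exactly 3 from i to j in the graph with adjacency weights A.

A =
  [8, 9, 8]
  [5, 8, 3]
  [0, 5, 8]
A^⊗3 =
  [12, 17, 16]
  [11, 12, 11]
  [8, 13, 12]

Each entry (A^⊗3)_ij equals the minimum over all length-3 walks i = v_0 → v_1 → … → v_3 = j of Σ_t A[v_t][v_{t+1}]. For example, for (i, j) = (0, 2) we minimise over 9 possible intermediate vertex sequences; the minimum is 16, attained along the walk 0 → 2 → 0 → 2.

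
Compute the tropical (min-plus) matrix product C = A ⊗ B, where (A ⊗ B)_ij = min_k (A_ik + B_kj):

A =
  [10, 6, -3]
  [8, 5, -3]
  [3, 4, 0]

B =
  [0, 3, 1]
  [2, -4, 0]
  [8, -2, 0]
A ⊗ B =
  [5, -5, -3]
  [5, -5, -3]
  [3, -2, 0]

Apply the min-plus product entry-by-entry:
  C[0][0] = min over k of (A[0][0] + B[0][0] = 10 + 0 = 10, A[0][1] + B[1][0] = 6 + 2 = 8, A[0][2] + B[2][0] = -3 + 8 = 5) = 5 (attained at k = 2)
  C[0][1] = min over k of (A[0][0] + B[0][1] = 10 + 3 = 13, A[0][1] + B[1][1] = 6 + -4 = 2, A[0][2] + B[2][1] = -3 + -2 = -5) = -5 (attained at k = 2)
  C[0][2] = min over k of (A[0][0] + B[0][2] = 10 + 1 = 11, A[0][1] + B[1][2] = 6 + 0 = 6, A[0][2] + B[2][2] = -3 + 0 = -3) = -3 (attained at k = 2)
  C[1][0] = min over k of (A[1][0] + B[0][0] = 8 + 0 = 8, A[1][1] + B[1][0] = 5 + 2 = 7, A[1][2] + B[2][0] = -3 + 8 = 5) = 5 (attained at k = 2)
  C[1][1] = min over k of (A[1][0] + B[0][1] = 8 + 3 = 11, A[1][1] + B[1][1] = 5 + -4 = 1, A[1][2] + B[2][1] = -3 + -2 = -5) = -5 (attained at k = 2)
  C[1][2] = min over k of (A[1][0] + B[0][2] = 8 + 1 = 9, A[1][1] + B[1][2] = 5 + 0 = 5, A[1][2] + B[2][2] = -3 + 0 = -3) = -3 (attained at k = 2)
  C[2][0] = min over k of (A[2][0] + B[0][0] = 3 + 0 = 3, A[2][1] + B[1][0] = 4 + 2 = 6, A[2][2] + B[2][0] = 0 + 8 = 8) = 3 (attained at k = 0)
  C[2][1] = min over k of (A[2][0] + B[0][1] = 3 + 3 = 6, A[2][1] + B[1][1] = 4 + -4 = 0, A[2][2] + B[2][1] = 0 + -2 = -2) = -2 (attained at k = 2)
  C[2][2] = min over k of (A[2][0] + B[0][2] = 3 + 1 = 4, A[2][1] + B[1][2] = 4 + 0 = 4, A[2][2] + B[2][2] = 0 + 0 = 0) = 0 (attained at k = 2)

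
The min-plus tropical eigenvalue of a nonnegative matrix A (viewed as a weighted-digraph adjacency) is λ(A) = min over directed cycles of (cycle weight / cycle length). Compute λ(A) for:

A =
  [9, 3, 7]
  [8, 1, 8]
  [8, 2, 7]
λ(A) = 1

Enumerate directed cycles and compute their means (weight / length). Sample:
  cycle 0 → 0: weight = 9, length = 1, mean = 9/1 ≈ 9.000
  cycle 1 → 1: weight = 1, length = 1, mean = 1/1 ≈ 1.000
  cycle 2 → 2: weight = 7, length = 1, mean = 7/1 ≈ 7.000
  cycle 0 → 1 → 0: weight = 11, length = 2, mean = 11/2 ≈ 5.500
  cycle 0 → 2 → 0: weight = 15, length = 2, mean = 15/2 ≈ 7.500
  cycle 1 → 0 → 1: weight = 11, length = 2, mean = 11/2 ≈ 5.500
Minimum mean = 1.000, attained e.g. along the cycle 1 → 1 with weight 1 and length 1. So λ(A) = 1/1 = 1.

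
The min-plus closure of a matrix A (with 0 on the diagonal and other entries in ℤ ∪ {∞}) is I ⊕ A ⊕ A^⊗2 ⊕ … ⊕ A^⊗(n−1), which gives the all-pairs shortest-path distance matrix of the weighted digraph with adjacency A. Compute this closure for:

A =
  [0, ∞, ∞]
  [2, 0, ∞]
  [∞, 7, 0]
Closure =
  [0, ∞, ∞]
  [2, 0, ∞]
  [9, 7, 0]

This is the Floyd-Warshall all-pairs shortest-path computation. For each intermediate vertex k = 0, 1, …, 2, update dist[i][j] ← min(dist[i][j], dist[i][k] + dist[k][j]). The final matrix gives, for each (i, j), the minimum total weight of any directed path from i to j (possibly empty when i = j).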